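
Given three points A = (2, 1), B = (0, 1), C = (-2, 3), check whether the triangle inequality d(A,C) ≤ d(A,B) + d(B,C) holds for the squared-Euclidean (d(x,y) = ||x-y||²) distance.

d(A,B) = 2² + 0² = 4, d(B,C) = 2² + 2² = 8, d(A,C) = 4² + 2² = 20.
d(A,C) = 20 > 4 + 8 = 12. Triangle inequality is VIOLATED. (Squared-Euclidean is not a metric — this is a counterexample.)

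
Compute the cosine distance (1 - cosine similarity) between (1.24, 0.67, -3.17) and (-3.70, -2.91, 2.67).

With u = (1.24, 0.67, -3.17), v = (-3.70, -2.91, 2.67):
u·v = 1.24·(-3.7) + 0.67·(-2.91) + (-3.17)·2.67 = (-4.588) + (-1.9497) + (-8.4639) = -15.0016.
|u| = √(1.24² + 0.67² + (-3.17)²) = √(1.5376 + 0.4489 + 10.0489) = √12.0354, |v| = √((-3.7)² + (-2.91)² + 2.67²) = √(13.69 + 8.4681 + 7.1289) = √29.287.
cos θ = (u·v)/(|u||v|) = -15.0016/(√12.0354·√29.287) ≈ -0.799
Cosine distance = 1 - cos θ ≈ 1 - (-0.799) = 1.799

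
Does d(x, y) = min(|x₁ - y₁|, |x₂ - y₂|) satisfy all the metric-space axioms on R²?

No. d fails identity of indiscernibles: take x = (-4, 0) and y = (-4, 9). Then d(x,y) = min(|-4 - (-4)|, |0 - 9|) = min(0, 9) = 0, yet x ≠ y.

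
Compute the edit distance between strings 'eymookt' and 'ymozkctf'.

Let D[i][j] be the edit distance between the first i characters of 'eymookt' and the first j characters of 'ymozkctf', with D[i][0] = i, D[0][j] = j, and D[i][j] = D[i-1][j-1] if the characters match, else 1 + min(D[i-1][j], D[i][j-1], D[i-1][j-1]). Filling the table (rows: prefixes of 'eymookt', columns: prefixes of 'ymozkctf'):
     ε  y  m  o  z  k  c  t  f
  ε  0  1  2  3  4  5  6  7  8
  e  1  1  2  3  4  5  6  7  8
  y  2  1  2  3  4  5  6  7  8
  m  3  2  1  2  3  4  5  6  7
  o  4  3  2  1  2  3  4  5  6
  o  5  4  3  2  2  3  4  5  6
  k  6  5  4  3  3  2  3  4  5
  t  7  6  5  4  4  3  3  3  4
The bottom-right entry gives D[7][8] = 4, so no sequence of fewer than 4 edits works. Backtracking through the table gives one optimal edit sequence (4 edits):
  eymookt → ymookt (del e @1)
  ymookt → ymozkt (sub o→z @4)
  ymozkt → ymozkct (ins c @6)
  ymozkct → ymozkctf (ins f @8)
Edit distance = 4.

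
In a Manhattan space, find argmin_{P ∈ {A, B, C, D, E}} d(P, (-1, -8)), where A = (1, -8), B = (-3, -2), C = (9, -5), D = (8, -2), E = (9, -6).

Distances: d(A) = 2, d(B) = 8, d(C) = 13, d(D) = 15, d(E) = 12. Nearest: A = (1, -8) with distance 2.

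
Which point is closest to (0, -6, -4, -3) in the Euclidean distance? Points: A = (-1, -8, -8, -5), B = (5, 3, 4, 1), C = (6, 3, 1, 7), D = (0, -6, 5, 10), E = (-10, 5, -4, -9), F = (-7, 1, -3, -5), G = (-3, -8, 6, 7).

Distances: d(A) = 5, d(B) ≈ 13.6382, d(C) ≈ 15.5563, d(D) ≈ 15.8114, d(E) ≈ 16.0312, d(F) ≈ 10.1489, d(G) ≈ 14.5945. Nearest: A = (-1, -8, -8, -5) with distance 5.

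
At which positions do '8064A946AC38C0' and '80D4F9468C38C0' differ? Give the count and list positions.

Differing positions: 3, 5, 9. Hamming distance = 3.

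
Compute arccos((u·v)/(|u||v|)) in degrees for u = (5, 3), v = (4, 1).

With u = (5, 3), v = (4, 1):
u·v = 5·4 + 3·1 = 20 + 3 = 23.
|u| = √(5² + 3²) = √34, |v| = √(4² + 1²) = √17, so |u||v| = √(34·17) = √578.
cos θ = (u·v)/(|u||v|) = 23/√578 ≈ 0.956674
θ = arccos(0.956674) ≈ 16.93°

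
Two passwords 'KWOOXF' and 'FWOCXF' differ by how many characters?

Differing positions: 1, 4. Hamming distance = 2.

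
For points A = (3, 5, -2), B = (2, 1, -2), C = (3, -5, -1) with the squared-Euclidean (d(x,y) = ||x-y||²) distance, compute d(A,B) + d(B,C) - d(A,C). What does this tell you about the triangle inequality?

d(A,B) = 1² + 4² + 0² = 17, d(B,C) = 1² + 6² + 1² = 38, d(A,C) = 0² + 10² + 1² = 101.
d(A,B) + d(B,C) - d(A,C) = 17 + 38 - 101 = 55 - 101 = -46. This is < 0, so the triangle inequality FAILS for these points (squared-Euclidean is not a metric).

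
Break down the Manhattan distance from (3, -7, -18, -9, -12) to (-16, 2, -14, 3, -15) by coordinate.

Σ|x_i - y_i| = |3 - (-16)| + |-7 - 2| + |-18 - (-14)| + |-9 - 3| + |-12 - (-15)| = 19 + 9 + 4 + 12 + 3 = 47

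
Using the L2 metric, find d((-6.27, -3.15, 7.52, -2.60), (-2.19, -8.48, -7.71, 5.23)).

√(Σ(x_i - y_i)²) = √((-6.27 - (-2.19))² + (-3.15 - (-8.48))² + (7.52 - (-7.71))² + (-2.6 - 5.23)²)
= √((-4.08)² + 5.33² + 15.23² + (-7.83)²) = √(16.6464 + 28.4089 + 231.9529 + 61.3089) = √338.3171 ≈ 18.3934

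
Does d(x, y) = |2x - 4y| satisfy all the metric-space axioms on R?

No. d fails symmetry: d(4, 6) = |2·4 - 4·6| = |-16| = 16, but d(6, 4) = |2·6 - 4·4| = |-4| = 4. Since 16 ≠ 4, d(x,y) ≠ d(y,x) in general.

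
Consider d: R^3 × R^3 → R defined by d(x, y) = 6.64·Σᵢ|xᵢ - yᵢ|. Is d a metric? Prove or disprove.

Yes. The L1 (Manhattan) norm induces a metric on R^3, and multiplying a metric by a positive constant 6.64 > 0 preserves all four axioms: non-negativity (6.64·||x-y|| ≥ 0), identity (6.64·||x-y|| = 0 ⟺ ||x-y|| = 0 ⟺ x = y), symmetry (||x-y|| = ||y-x||), and the triangle inequality (6.64·||x-z|| ≤ 6.64·||x-y|| + 6.64·||y-z||). So d is a metric.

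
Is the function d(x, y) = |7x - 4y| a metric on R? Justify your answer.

No. d fails symmetry: d(9, 6) = |7·9 - 4·6| = |39| = 39, but d(6, 9) = |7·6 - 4·9| = |6| = 6. Since 39 ≠ 6, d(x,y) ≠ d(y,x) in general.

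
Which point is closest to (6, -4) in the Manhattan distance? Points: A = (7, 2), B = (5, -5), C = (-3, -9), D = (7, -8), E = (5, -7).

Distances: d(A) = 7, d(B) = 2, d(C) = 14, d(D) = 5, d(E) = 4. Nearest: B = (5, -5) with distance 2.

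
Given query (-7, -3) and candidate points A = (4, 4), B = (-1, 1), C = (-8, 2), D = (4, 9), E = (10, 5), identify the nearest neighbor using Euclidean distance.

Distances: d(A) ≈ 13.0384, d(B) ≈ 7.2111, d(C) ≈ 5.099, d(D) ≈ 16.2788, d(E) ≈ 18.7883. Nearest: C = (-8, 2) with distance 5.099.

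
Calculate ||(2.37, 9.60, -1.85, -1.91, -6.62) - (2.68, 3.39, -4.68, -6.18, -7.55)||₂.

√(Σ(x_i - y_i)²) = √((2.37 - 2.68)² + (9.6 - 3.39)² + (-1.85 - (-4.68))² + (-1.91 - (-6.18))² + (-6.62 - (-7.55))²)
= √((-0.31)² + 6.21² + 2.83² + 4.27² + 0.93²) = √(0.0961 + 38.5641 + 8.0089 + 18.2329 + 0.8649) = √65.7669 ≈ 8.1097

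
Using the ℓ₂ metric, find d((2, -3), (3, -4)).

√(Σ(x_i - y_i)²) = √((2 - 3)² + (-3 - (-4))²)
= √((-1)² + 1²) = √(1 + 1) = √2 ≈ 1.4142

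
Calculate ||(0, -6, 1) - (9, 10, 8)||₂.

√(Σ(x_i - y_i)²) = √((0 - 9)² + (-6 - 10)² + (1 - 8)²)
= √((-9)² + (-16)² + (-7)²) = √(81 + 256 + 49) = √386 ≈ 19.6469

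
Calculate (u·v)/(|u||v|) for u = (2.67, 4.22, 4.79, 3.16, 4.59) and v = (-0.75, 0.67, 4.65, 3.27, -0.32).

With u = (2.67, 4.22, 4.79, 3.16, 4.59), v = (-0.75, 0.67, 4.65, 3.27, -0.32):
u·v = 2.67·(-0.75) + 4.22·0.67 + 4.79·4.65 + 3.16·3.27 + 4.59·(-0.32) = (-2.0025) + 2.8274 + 22.2735 + 10.3332 + (-1.4688) = 31.9628.
|u| = √(2.67² + 4.22² + 4.79² + 3.16² + 4.59²) = √(7.1289 + 17.8084 + 22.9441 + 9.9856 + 21.0681) = √78.9351, |v| = √((-0.75)² + 0.67² + 4.65² + 3.27² + (-0.32)²) = √(0.5625 + 0.4489 + 21.6225 + 10.6929 + 0.1024) = √33.4292.
cos θ = (u·v)/(|u||v|) = 31.9628/(√78.9351·√33.4292) ≈ 0.6222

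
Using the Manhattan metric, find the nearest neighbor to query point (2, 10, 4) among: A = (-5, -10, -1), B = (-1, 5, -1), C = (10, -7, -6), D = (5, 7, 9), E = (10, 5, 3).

Distances: d(A) = 32, d(B) = 13, d(C) = 35, d(D) = 11, d(E) = 14. Nearest: D = (5, 7, 9) with distance 11.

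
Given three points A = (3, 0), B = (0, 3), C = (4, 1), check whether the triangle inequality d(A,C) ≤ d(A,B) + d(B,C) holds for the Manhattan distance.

d(A,B) = 3 + 3 = 6, d(B,C) = 4 + 2 = 6, d(A,C) = 1 + 1 = 2.
d(A,C) = 2 ≤ 6 + 6 = 12. Triangle inequality is satisfied.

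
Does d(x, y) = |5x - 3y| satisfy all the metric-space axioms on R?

No. d fails symmetry: d(4, 9) = |5·4 - 3·9| = |-7| = 7, but d(9, 4) = |5·9 - 3·4| = |33| = 33. Since 7 ≠ 33, d(x,y) ≠ d(y,x) in general.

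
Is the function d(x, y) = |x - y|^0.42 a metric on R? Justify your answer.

Yes. With 0 < p = 0.42 ≤ 1, d(x,y) = |x-y|^0.42 is a metric on R. Non-negativity and symmetry are immediate; |x-y|^0.42 = 0 ⟺ |x-y| = 0 ⟺ x = y. For the triangle inequality, the function t ↦ t^0.42 is subadditive on [0,∞) when p ≤ 1, so |x-z|^0.42 ≤ (|x-y| + |y-z|)^0.42 ≤ |x-y|^0.42 + |y-z|^0.42.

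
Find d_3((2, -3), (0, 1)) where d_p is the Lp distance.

(Σ|x_i - y_i|^3)^(1/3) = (|2 - 0|^3 + |-3 - 1|^3)^(1/3)
= (2^3 + 4^3)^(1/3) = (8 + 64)^(1/3) = (72)^(1/3) ≈ 4.1602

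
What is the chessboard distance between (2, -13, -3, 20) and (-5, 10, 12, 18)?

max(|x_i - y_i|) = max(|2 - (-5)|, |-13 - 10|, |-3 - 12|, |20 - 18|) = max(7, 23, 15, 2) = 23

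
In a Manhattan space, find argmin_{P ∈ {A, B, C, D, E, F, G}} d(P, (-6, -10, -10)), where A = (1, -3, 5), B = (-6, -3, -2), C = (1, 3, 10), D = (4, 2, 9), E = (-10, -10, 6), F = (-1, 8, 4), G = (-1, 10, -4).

Distances: d(A) = 29, d(B) = 15, d(C) = 40, d(D) = 41, d(E) = 20, d(F) = 37, d(G) = 31. Nearest: B = (-6, -3, -2) with distance 15.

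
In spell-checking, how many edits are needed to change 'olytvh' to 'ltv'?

Let D[i][j] be the edit distance between the first i characters of 'olytvh' and the first j characters of 'ltv', with D[i][0] = i, D[0][j] = j, and D[i][j] = D[i-1][j-1] if the characters match, else 1 + min(D[i-1][j], D[i][j-1], D[i-1][j-1]). Filling the table (rows: prefixes of 'olytvh', columns: prefixes of 'ltv'):
     ε  l  t  v
  ε  0  1  2  3
  o  1  1  2  3
  l  2  1  2  3
  y  3  2  2  3
  t  4  3  2  3
  v  5  4  3  2
  h  6  5  4  3
The bottom-right entry gives D[6][3] = 3, so no sequence of fewer than 3 edits works. Backtracking through the table gives one optimal edit sequence (3 edits):
  olytvh → lytvh (del o @1)
  lytvh → ltvh (del y @2)
  ltvh → ltv (del h @4)
Edit distance = 3.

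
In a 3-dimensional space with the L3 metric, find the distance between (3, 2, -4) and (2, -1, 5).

(Σ|x_i - y_i|^3)^(1/3) = (|3 - 2|^3 + |2 - (-1)|^3 + |-4 - 5|^3)^(1/3)
= (1^3 + 3^3 + 9^3)^(1/3) = (1 + 27 + 729)^(1/3) = (757)^(1/3) ≈ 9.1138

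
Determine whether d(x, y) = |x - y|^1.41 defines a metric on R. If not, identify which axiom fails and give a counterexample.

No. d(x,y) = |x-y|^1.41 fails the triangle inequality since p = 1.41 > 1. Counterexample: x = 1, y = 9, z = 10. d(x,z) = |1 - 10|^1.41 = 9^1.41 ≈ 22.1555, but d(x,y) + d(y,z) = 8^1.41 + 1^1.41 ≈ 18.7654 + 1 = 19.7654. Since 22.1555 > 19.7654, the triangle inequality is violated.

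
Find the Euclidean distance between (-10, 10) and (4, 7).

√(Σ(x_i - y_i)²) = √((-10 - 4)² + (10 - 7)²)
= √((-14)² + 3²) = √(196 + 9) = √205 ≈ 14.3178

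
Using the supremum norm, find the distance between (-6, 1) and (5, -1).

max(|x_i - y_i|) = max(|-6 - 5|, |1 - (-1)|) = max(11, 2) = 11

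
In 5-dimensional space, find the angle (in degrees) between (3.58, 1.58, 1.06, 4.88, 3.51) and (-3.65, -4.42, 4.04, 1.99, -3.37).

With u = (3.58, 1.58, 1.06, 4.88, 3.51), v = (-3.65, -4.42, 4.04, 1.99, -3.37):
u·v = 3.58·(-3.65) + 1.58·(-4.42) + 1.06·4.04 + 4.88·1.99 + 3.51·(-3.37) = (-13.067) + (-6.9836) + 4.2824 + 9.7112 + (-11.8287) = -17.8857.
|u| = √(3.58² + 1.58² + 1.06² + 4.88² + 3.51²) = √(12.8164 + 2.4964 + 1.1236 + 23.8144 + 12.3201) = √52.5709, |v| = √((-3.65)² + (-4.42)² + 4.04² + 1.99² + (-3.37)²) = √(13.3225 + 19.5364 + 16.3216 + 3.9601 + 11.3569) = √64.4975.
cos θ = (u·v)/(|u||v|) = -17.8857/(√52.5709·√64.4975) ≈ -0.307158
θ = arccos(-0.307158) ≈ 107.89°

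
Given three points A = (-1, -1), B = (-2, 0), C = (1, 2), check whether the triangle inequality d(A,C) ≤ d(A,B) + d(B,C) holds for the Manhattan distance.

d(A,B) = 1 + 1 = 2, d(B,C) = 3 + 2 = 5, d(A,C) = 2 + 3 = 5.
d(A,C) = 5 ≤ 2 + 5 = 7. Triangle inequality is satisfied.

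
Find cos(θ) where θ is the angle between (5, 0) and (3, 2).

With u = (5, 0), v = (3, 2):
u·v = 5·3 + 0·2 = 15 + 0 = 15.
|u| = √(5² + 0²) = √25, |v| = √(3² + 2²) = √13, so |u||v| = √(25·13) = √325.
cos θ = (u·v)/(|u||v|) = 15/√325 ≈ 0.8321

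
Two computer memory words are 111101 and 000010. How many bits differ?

Differing positions: 1, 2, 3, 4, 5, 6. Hamming distance = 6.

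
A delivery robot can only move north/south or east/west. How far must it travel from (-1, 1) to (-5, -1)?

Σ|x_i - y_i| = |-1 - (-5)| + |1 - (-1)| = 4 + 2 = 6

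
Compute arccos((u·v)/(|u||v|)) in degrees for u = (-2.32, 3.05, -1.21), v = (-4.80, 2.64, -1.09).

With u = (-2.32, 3.05, -1.21), v = (-4.80, 2.64, -1.09):
u·v = (-2.32)·(-4.8) + 3.05·2.64 + (-1.21)·(-1.09) = 11.136 + 8.052 + 1.3189 = 20.5069.
|u| = √((-2.32)² + 3.05² + (-1.21)²) = √(5.3824 + 9.3025 + 1.4641) = √16.149, |v| = √((-4.8)² + 2.64² + (-1.09)²) = √(23.04 + 6.9696 + 1.1881) = √31.1977.
cos θ = (u·v)/(|u||v|) = 20.5069/(√16.149·√31.1977) ≈ 0.913621
θ = arccos(0.913621) ≈ 23.99°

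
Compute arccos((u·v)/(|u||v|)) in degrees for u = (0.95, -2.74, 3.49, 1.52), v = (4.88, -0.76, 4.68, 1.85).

With u = (0.95, -2.74, 3.49, 1.52), v = (4.88, -0.76, 4.68, 1.85):
u·v = 0.95·4.88 + (-2.74)·(-0.76) + 3.49·4.68 + 1.52·1.85 = 4.636 + 2.0824 + 16.3332 + 2.812 = 25.8636.
|u| = √(0.95² + (-2.74)² + 3.49² + 1.52²) = √(0.9025 + 7.5076 + 12.1801 + 2.3104) = √22.9006, |v| = √(4.88² + (-0.76)² + 4.68² + 1.85²) = √(23.8144 + 0.5776 + 21.9024 + 3.4225) = √49.7169.
cos θ = (u·v)/(|u||v|) = 25.8636/(√22.9006·√49.7169) ≈ 0.766502
θ = arccos(0.766502) ≈ 39.96°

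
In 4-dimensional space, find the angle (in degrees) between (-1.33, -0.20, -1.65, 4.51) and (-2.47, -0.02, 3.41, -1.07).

With u = (-1.33, -0.20, -1.65, 4.51), v = (-2.47, -0.02, 3.41, -1.07):
u·v = (-1.33)·(-2.47) + (-0.2)·(-0.02) + (-1.65)·3.41 + 4.51·(-1.07) = 3.2851 + 0.004 + (-5.6265) + (-4.8257) = -7.1631.
|u| = √((-1.33)² + (-0.2)² + (-1.65)² + 4.51²) = √(1.7689 + 0.04 + 2.7225 + 20.3401) = √24.8715, |v| = √((-2.47)² + (-0.02)² + 3.41² + (-1.07)²) = √(6.1009 + 0.0004 + 11.6281 + 1.1449) = √18.8743.
cos θ = (u·v)/(|u||v|) = -7.1631/(√24.8715·√18.8743) ≈ -0.330609
θ = arccos(-0.330609) ≈ 109.31°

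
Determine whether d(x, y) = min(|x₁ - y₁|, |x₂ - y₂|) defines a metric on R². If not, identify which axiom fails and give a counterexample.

No. d fails identity of indiscernibles: take x = (1, 0) and y = (1, 1). Then d(x,y) = min(|1 - 1|, |0 - 1|) = min(0, 1) = 0, yet x ≠ y.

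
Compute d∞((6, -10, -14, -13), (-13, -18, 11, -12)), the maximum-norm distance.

max(|x_i - y_i|) = max(|6 - (-13)|, |-10 - (-18)|, |-14 - 11|, |-13 - (-12)|) = max(19, 8, 25, 1) = 25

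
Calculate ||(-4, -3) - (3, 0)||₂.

√(Σ(x_i - y_i)²) = √((-4 - 3)² + (-3 - 0)²)
= √((-7)² + (-3)²) = √(49 + 9) = √58 ≈ 7.6158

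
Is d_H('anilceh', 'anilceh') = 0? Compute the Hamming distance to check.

Differing positions: none. Hamming distance = 0, so the claim is true.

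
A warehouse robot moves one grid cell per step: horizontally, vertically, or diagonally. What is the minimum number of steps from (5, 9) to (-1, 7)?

max(|x_i - y_i|) = max(|5 - (-1)|, |9 - 7|) = max(6, 2) = 6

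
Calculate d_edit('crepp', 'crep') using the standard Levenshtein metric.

Let D[i][j] be the edit distance between the first i characters of 'crepp' and the first j characters of 'crep', with D[i][0] = i, D[0][j] = j, and D[i][j] = D[i-1][j-1] if the characters match, else 1 + min(D[i-1][j], D[i][j-1], D[i-1][j-1]). Filling the table (rows: prefixes of 'crepp', columns: prefixes of 'crep'):
     ε  c  r  e  p
  ε  0  1  2  3  4
  c  1  0  1  2  3
  r  2  1  0  1  2
  e  3  2  1  0  1
  p  4  3  2  1  0
  p  5  4  3  2  1
The bottom-right entry gives D[5][4] = 1, so no sequence of fewer than 1 edit works. Backtracking through the table gives one optimal edit sequence (1 edit):
  crepp → crep (del p @4)
Edit distance = 1.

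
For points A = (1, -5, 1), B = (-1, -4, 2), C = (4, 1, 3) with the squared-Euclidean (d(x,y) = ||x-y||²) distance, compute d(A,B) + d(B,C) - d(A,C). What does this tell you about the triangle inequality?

d(A,B) = 2² + 1² + 1² = 6, d(B,C) = 5² + 5² + 1² = 51, d(A,C) = 3² + 6² + 2² = 49.
d(A,B) + d(B,C) - d(A,C) = 6 + 51 - 49 = 57 - 49 = 8. This is ≥ 0, so the triangle inequality holds for these points.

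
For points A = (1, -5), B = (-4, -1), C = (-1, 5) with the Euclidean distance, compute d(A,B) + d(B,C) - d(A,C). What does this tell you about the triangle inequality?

d(A,B) = √(5² + 4²) = √41 ≈ 6.4031, d(B,C) = √(3² + 6²) = √45 ≈ 6.7082, d(A,C) = √(2² + 10²) = √104 ≈ 10.198.
d(A,B) + d(B,C) - d(A,C) = 6.4031 + 6.7082 - 10.198 = 13.1113 - 10.198 = 2.9133 (to 4 decimal places). This is ≥ 0, so the triangle inequality holds for these points.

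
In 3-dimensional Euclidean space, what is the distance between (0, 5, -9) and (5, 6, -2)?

√(Σ(x_i - y_i)²) = √((0 - 5)² + (5 - 6)² + (-9 - (-2))²)
= √((-5)² + (-1)² + (-7)²) = √(25 + 1 + 49) = √75 ≈ 8.6603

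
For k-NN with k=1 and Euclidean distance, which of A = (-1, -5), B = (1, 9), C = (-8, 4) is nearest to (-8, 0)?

Distances: d(A) ≈ 8.6023, d(B) ≈ 12.7279, d(C) = 4. Nearest: C = (-8, 4) with distance 4.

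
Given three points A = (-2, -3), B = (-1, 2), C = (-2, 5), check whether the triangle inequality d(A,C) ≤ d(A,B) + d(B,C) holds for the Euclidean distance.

d(A,B) = √(1² + 5²) = √26 ≈ 5.099, d(B,C) = √(1² + 3²) = √10 ≈ 3.1623, d(A,C) = √(0² + 8²) = √64 = 8.
d(A,C) = 8 ≤ 5.099 + 3.1623 = 8.2613. Triangle inequality is satisfied.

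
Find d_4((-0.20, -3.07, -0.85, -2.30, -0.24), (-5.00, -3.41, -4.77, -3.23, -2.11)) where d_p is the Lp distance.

(Σ|x_i - y_i|^4)^(1/4) = (|-0.2 - (-5)|^4 + |-3.07 - (-3.41)|^4 + |-0.85 - (-4.77)|^4 + |-2.3 - (-3.23)|^4 + |-0.24 - (-2.11)|^4)^(1/4)
= (4.8^4 + 0.34^4 + 3.92^4 + 0.93^4 + 1.87^4)^(1/4) ≈ (530.8416 + 0.0134 + 236.1262 + 0.7481 + 12.2283)^(1/4) = (779.9576)^(1/4) ≈ 5.2847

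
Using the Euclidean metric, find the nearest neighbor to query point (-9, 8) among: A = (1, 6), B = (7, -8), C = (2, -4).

Distances: d(A) ≈ 10.198, d(B) ≈ 22.6274, d(C) ≈ 16.2788. Nearest: A = (1, 6) with distance 10.198.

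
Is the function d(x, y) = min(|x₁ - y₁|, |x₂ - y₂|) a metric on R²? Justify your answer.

No. d fails identity of indiscernibles: take x = (0, 0) and y = (0, 2). Then d(x,y) = min(|0 - 0|, |0 - 2|) = min(0, 2) = 0, yet x ≠ y.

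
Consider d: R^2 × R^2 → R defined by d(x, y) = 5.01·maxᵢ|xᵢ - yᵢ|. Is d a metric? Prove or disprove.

Yes. The L∞ (Chebyshev) norm induces a metric on R^2, and multiplying a metric by a positive constant 5.01 > 0 preserves all four axioms: non-negativity (5.01·||x-y|| ≥ 0), identity (5.01·||x-y|| = 0 ⟺ ||x-y|| = 0 ⟺ x = y), symmetry (||x-y|| = ||y-x||), and the triangle inequality (5.01·||x-z|| ≤ 5.01·||x-y|| + 5.01·||y-z||). So d is a metric.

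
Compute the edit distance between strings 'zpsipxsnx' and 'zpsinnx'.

Let D[i][j] be the edit distance between the first i characters of 'zpsipxsnx' and the first j characters of 'zpsinnx', with D[i][0] = i, D[0][j] = j, and D[i][j] = D[i-1][j-1] if the characters match, else 1 + min(D[i-1][j], D[i][j-1], D[i-1][j-1]). Filling the table (rows: prefixes of 'zpsipxsnx', columns: prefixes of 'zpsinnx'):
     ε  z  p  s  i  n  n  x
  ε  0  1  2  3  4  5  6  7
  z  1  0  1  2  3  4  5  6
  p  2  1  0  1  2  3  4  5
  s  3  2  1  0  1  2  3  4
  i  4  3  2  1  0  1  2  3
  p  5  4  3  2  1  1  2  3
  x  6  5  4  3  2  2  2  2
  s  7  6  5  4  3  3  3  3
  n  8  7  6  5  4  3  3  4
  x  9  8  7  6  5  4  4  3
The bottom-right entry gives D[9][7] = 3, so no sequence of fewer than 3 edits works. Backtracking through the table gives one optimal edit sequence (3 edits):
  zpsipxsnx → zpsixsnx (del p @5)
  zpsixsnx → zpsisnx (del x @5)
  zpsisnx → zpsinnx (sub s→n @5)
Edit distance = 3.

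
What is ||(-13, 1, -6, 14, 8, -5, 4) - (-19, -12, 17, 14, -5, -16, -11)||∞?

max(|x_i - y_i|) = max(|-13 - (-19)|, |1 - (-12)|, |-6 - 17|, |14 - 14|, |8 - (-5)|, |-5 - (-16)|, |4 - (-11)|) = max(6, 13, 23, 0, 13, 11, 15) = 23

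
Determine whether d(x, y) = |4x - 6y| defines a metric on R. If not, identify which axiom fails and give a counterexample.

No. d fails symmetry: d(7, 6) = |4·7 - 6·6| = |-8| = 8, but d(6, 7) = |4·6 - 6·7| = |-18| = 18. Since 8 ≠ 18, d(x,y) ≠ d(y,x) in general.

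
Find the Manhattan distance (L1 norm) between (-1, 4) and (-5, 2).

Σ|x_i - y_i| = |-1 - (-5)| + |4 - 2| = 4 + 2 = 6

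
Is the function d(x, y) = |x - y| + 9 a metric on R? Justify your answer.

No. d fails identity of indiscernibles (specifically d(x,x) = 0): d(-2, -2) = |-2 - (-2)| + 9 = 0 + 9 = 9 ≠ 0.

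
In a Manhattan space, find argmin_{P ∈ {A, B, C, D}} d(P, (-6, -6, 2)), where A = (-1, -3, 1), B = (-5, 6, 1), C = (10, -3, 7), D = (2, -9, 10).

Distances: d(A) = 9, d(B) = 14, d(C) = 24, d(D) = 19. Nearest: A = (-1, -3, 1) with distance 9.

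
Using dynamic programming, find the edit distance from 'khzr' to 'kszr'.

Let D[i][j] be the edit distance between the first i characters of 'khzr' and the first j characters of 'kszr', with D[i][0] = i, D[0][j] = j, and D[i][j] = D[i-1][j-1] if the characters match, else 1 + min(D[i-1][j], D[i][j-1], D[i-1][j-1]). Filling the table (rows: prefixes of 'khzr', columns: prefixes of 'kszr'):
     ε  k  s  z  r
  ε  0  1  2  3  4
  k  1  0  1  2  3
  h  2  1  1  2  3
  z  3  2  2  1  2
  r  4  3  3  2  1
The bottom-right entry gives D[4][4] = 1, so no sequence of fewer than 1 edit works. Backtracking through the table gives one optimal edit sequence (1 edit):
  khzr → kszr (sub h→s @2)
Edit distance = 1.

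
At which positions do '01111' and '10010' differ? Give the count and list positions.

Differing positions: 1, 2, 3, 5. Hamming distance = 4.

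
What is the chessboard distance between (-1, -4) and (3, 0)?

max(|x_i - y_i|) = max(|-1 - 3|, |-4 - 0|) = max(4, 4) = 4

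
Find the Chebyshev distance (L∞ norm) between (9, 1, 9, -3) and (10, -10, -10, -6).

max(|x_i - y_i|) = max(|9 - 10|, |1 - (-10)|, |9 - (-10)|, |-3 - (-6)|) = max(1, 11, 19, 3) = 19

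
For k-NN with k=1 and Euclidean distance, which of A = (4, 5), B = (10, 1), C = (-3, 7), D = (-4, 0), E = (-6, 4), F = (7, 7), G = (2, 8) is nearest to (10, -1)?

Distances: d(A) ≈ 8.4853, d(B) = 2, d(C) ≈ 15.2643, d(D) ≈ 14.0357, d(E) ≈ 16.7631, d(F) ≈ 8.544, d(G) ≈ 12.0416. Nearest: B = (10, 1) with distance 2.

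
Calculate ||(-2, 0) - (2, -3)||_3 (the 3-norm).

(Σ|x_i - y_i|^3)^(1/3) = (|-2 - 2|^3 + |0 - (-3)|^3)^(1/3)
= (4^3 + 3^3)^(1/3) = (64 + 27)^(1/3) = (91)^(1/3) ≈ 4.4979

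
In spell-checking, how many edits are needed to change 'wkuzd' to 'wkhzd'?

Let D[i][j] be the edit distance between the first i characters of 'wkuzd' and the first j characters of 'wkhzd', with D[i][0] = i, D[0][j] = j, and D[i][j] = D[i-1][j-1] if the characters match, else 1 + min(D[i-1][j], D[i][j-1], D[i-1][j-1]). Filling the table (rows: prefixes of 'wkuzd', columns: prefixes of 'wkhzd'):
     ε  w  k  h  z  d
  ε  0  1  2  3  4  5
  w  1  0  1  2  3  4
  k  2  1  0  1  2  3
  u  3  2  1  1  2  3
  z  4  3  2  2  1  2
  d  5  4  3  3  2  1
The bottom-right entry gives D[5][5] = 1, so no sequence of fewer than 1 edit works. Backtracking through the table gives one optimal edit sequence (1 edit):
  wkuzd → wkhzd (sub u→h @3)
Edit distance = 1.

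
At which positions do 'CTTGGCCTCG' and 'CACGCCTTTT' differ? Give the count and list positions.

Differing positions: 2, 3, 5, 7, 9, 10. Hamming distance = 6.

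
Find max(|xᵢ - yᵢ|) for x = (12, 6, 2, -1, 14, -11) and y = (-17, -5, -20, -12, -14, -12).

max(|x_i - y_i|) = max(|12 - (-17)|, |6 - (-5)|, |2 - (-20)|, |-1 - (-12)|, |14 - (-14)|, |-11 - (-12)|) = max(29, 11, 22, 11, 28, 1) = 29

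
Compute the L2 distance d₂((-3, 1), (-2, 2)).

√(Σ(x_i - y_i)²) = √((-3 - (-2))² + (1 - 2)²)
= √((-1)² + (-1)²) = √(1 + 1) = √2 ≈ 1.4142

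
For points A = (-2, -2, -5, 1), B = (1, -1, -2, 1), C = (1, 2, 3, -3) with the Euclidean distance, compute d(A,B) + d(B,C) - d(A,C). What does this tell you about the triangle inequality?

d(A,B) = √(3² + 1² + 3² + 0²) = √19 ≈ 4.3589, d(B,C) = √(0² + 3² + 5² + 4²) = √50 ≈ 7.0711, d(A,C) = √(3² + 4² + 8² + 4²) = √105 ≈ 10.247.
d(A,B) + d(B,C) - d(A,C) = 4.3589 + 7.0711 - 10.247 = 11.43 - 10.247 = 1.183 (to 4 decimal places). This is ≥ 0, so the triangle inequality holds for these points.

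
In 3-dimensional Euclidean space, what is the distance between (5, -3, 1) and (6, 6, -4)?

√(Σ(x_i - y_i)²) = √((5 - 6)² + (-3 - 6)² + (1 - (-4))²)
= √((-1)² + (-9)² + 5²) = √(1 + 81 + 25) = √107 ≈ 10.3441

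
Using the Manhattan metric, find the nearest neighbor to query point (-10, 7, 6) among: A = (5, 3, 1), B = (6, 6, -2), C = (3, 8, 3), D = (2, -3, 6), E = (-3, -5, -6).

Distances: d(A) = 24, d(B) = 25, d(C) = 17, d(D) = 22, d(E) = 31. Nearest: C = (3, 8, 3) with distance 17.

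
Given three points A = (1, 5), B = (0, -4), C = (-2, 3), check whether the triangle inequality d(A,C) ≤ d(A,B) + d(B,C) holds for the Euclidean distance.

d(A,B) = √(1² + 9²) = √82 ≈ 9.0554, d(B,C) = √(2² + 7²) = √53 ≈ 7.2801, d(A,C) = √(3² + 2²) = √13 ≈ 3.6056.
d(A,C) ≈ 3.6056 ≤ 9.0554 + 7.2801 = 16.3355. Triangle inequality is satisfied.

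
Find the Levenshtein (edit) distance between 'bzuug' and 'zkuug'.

Let D[i][j] be the edit distance between the first i characters of 'bzuug' and the first j characters of 'zkuug', with D[i][0] = i, D[0][j] = j, and D[i][j] = D[i-1][j-1] if the characters match, else 1 + min(D[i-1][j], D[i][j-1], D[i-1][j-1]). Filling the table (rows: prefixes of 'bzuug', columns: prefixes of 'zkuug'):
     ε  z  k  u  u  g
  ε  0  1  2  3  4  5
  b  1  1  2  3  4  5
  z  2  1  2  3  4  5
  u  3  2  2  2  3  4
  u  4  3  3  2  2  3
  g  5  4  4  3  3  2
The bottom-right entry gives D[5][5] = 2, so no sequence of fewer than 2 edits works. Backtracking through the table gives one optimal edit sequence (2 edits):
  bzuug → zzuug (sub b→z @1)
  zzuug → zkuug (sub z→k @2)
Edit distance = 2.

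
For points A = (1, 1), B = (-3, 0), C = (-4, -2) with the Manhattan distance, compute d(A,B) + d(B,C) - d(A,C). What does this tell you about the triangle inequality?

d(A,B) = 4 + 1 = 5, d(B,C) = 1 + 2 = 3, d(A,C) = 5 + 3 = 8.
d(A,B) + d(B,C) - d(A,C) = 5 + 3 - 8 = 8 - 8 = 0. This is ≥ 0, so the triangle inequality holds for these points.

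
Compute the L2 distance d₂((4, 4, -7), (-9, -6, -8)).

√(Σ(x_i - y_i)²) = √((4 - (-9))² + (4 - (-6))² + (-7 - (-8))²)
= √(13² + 10² + 1²) = √(169 + 100 + 1) = √270 ≈ 16.4317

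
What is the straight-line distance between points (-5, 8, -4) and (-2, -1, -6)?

√(Σ(x_i - y_i)²) = √((-5 - (-2))² + (8 - (-1))² + (-4 - (-6))²)
= √((-3)² + 9² + 2²) = √(9 + 81 + 4) = √94 ≈ 9.6954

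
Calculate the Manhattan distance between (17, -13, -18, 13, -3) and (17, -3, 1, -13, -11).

Σ|x_i - y_i| = |17 - 17| + |-13 - (-3)| + |-18 - 1| + |13 - (-13)| + |-3 - (-11)| = 0 + 10 + 19 + 26 + 8 = 63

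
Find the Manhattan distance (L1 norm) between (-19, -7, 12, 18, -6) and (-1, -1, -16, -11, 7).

Σ|x_i - y_i| = |-19 - (-1)| + |-7 - (-1)| + |12 - (-16)| + |18 - (-11)| + |-6 - 7| = 18 + 6 + 28 + 29 + 13 = 94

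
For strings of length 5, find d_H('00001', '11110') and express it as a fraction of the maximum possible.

Differing positions: 1, 2, 3, 4, 5. Hamming distance = 5. The maximum possible Hamming distance for length-5 strings is 5, so d_H/5 = 5/5 = 1.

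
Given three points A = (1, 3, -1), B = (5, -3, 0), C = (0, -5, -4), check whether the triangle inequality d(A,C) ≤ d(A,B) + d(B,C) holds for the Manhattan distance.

d(A,B) = 4 + 6 + 1 = 11, d(B,C) = 5 + 2 + 4 = 11, d(A,C) = 1 + 8 + 3 = 12.
d(A,C) = 12 ≤ 11 + 11 = 22. Triangle inequality is satisfied.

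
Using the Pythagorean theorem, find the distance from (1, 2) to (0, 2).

√(Σ(x_i - y_i)²) = √((1 - 0)² + (2 - 2)²)
= √(1² + 0²) = √(1 + 0) = √1 = 1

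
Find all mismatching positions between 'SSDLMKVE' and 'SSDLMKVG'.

Differing positions: 8. Hamming distance = 1.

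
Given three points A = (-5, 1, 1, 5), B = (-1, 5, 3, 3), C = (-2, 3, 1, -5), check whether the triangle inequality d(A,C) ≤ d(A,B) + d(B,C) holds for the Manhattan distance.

d(A,B) = 4 + 4 + 2 + 2 = 12, d(B,C) = 1 + 2 + 2 + 8 = 13, d(A,C) = 3 + 2 + 0 + 10 = 15.
d(A,C) = 15 ≤ 12 + 13 = 25. Triangle inequality is satisfied.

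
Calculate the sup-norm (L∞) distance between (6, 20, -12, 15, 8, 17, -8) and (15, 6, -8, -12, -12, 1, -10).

max(|x_i - y_i|) = max(|6 - 15|, |20 - 6|, |-12 - (-8)|, |15 - (-12)|, |8 - (-12)|, |17 - 1|, |-8 - (-10)|) = max(9, 14, 4, 27, 20, 16, 2) = 27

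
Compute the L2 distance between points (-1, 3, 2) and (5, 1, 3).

(Σ|x_i - y_i|^2)^(1/2) = (|-1 - 5|^2 + |3 - 1|^2 + |2 - 3|^2)^(1/2)
= (6^2 + 2^2 + 1^2)^(1/2) = (36 + 4 + 1)^(1/2) = (41)^(1/2) ≈ 6.4031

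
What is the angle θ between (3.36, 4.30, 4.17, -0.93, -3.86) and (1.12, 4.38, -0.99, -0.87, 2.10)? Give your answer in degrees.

With u = (3.36, 4.30, 4.17, -0.93, -3.86), v = (1.12, 4.38, -0.99, -0.87, 2.10):
u·v = 3.36·1.12 + 4.3·4.38 + 4.17·(-0.99) + (-0.93)·(-0.87) + (-3.86)·2.1 = 3.7632 + 18.834 + (-4.1283) + 0.8091 + (-8.106) = 11.172.
|u| = √(3.36² + 4.3² + 4.17² + (-0.93)² + (-3.86)²) = √(11.2896 + 18.49 + 17.3889 + 0.8649 + 14.8996) = √62.933, |v| = √(1.12² + 4.38² + (-0.99)² + (-0.87)² + 2.1²) = √(1.2544 + 19.1844 + 0.9801 + 0.7569 + 4.41) = √26.5858.
cos θ = (u·v)/(|u||v|) = 11.172/(√62.933·√26.5858) ≈ 0.273128
θ = arccos(0.273128) ≈ 74.15°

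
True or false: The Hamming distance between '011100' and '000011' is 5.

Differing positions: 2, 3, 4, 5, 6. Hamming distance = 5, so the claim is true.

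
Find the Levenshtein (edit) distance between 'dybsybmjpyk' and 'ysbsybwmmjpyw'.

Let D[i][j] be the edit distance between the first i characters of 'dybsybmjpyk' and the first j characters of 'ysbsybwmmjpyw', with D[i][0] = i, D[0][j] = j, and D[i][j] = D[i-1][j-1] if the characters match, else 1 + min(D[i-1][j], D[i][j-1], D[i-1][j-1]). Filling the table (rows: prefixes of 'dybsybmjpyk', columns: prefixes of 'ysbsybwmmjpyw'):
     ε  y  s  b  s  y  b  w  m  m  j  p  y  w
  ε  0  1  2  3  4  5  6  7  8  9 10 11 12 13
  d  1  1  2  3  4  5  6  7  8  9 10 11 12 13
  y  2  1  2  3  4  4  5  6  7  8  9 10 11 12
  b  3  2  2  2  3  4  4  5  6  7  8  9 10 11
  s  4  3  2  3  2  3  4  5  6  7  8  9 10 11
  y  5  4  3  3  3  2  3  4  5  6  7  8  9 10
  b  6  5  4  3  4  3  2  3  4  5  6  7  8  9
  m  7  6  5  4  4  4  3  3  3  4  5  6  7  8
  j  8  7  6  5  5  5  4  4  4  4  4  5  6  7
  p  9  8  7  6  6  6  5  5  5  5  5  4  5  6
  y 10  9  8  7  7  6  6  6  6  6  6  5  4  5
  k 11 10  9  8  8  7  7  7  7  7  7  6  5  5
The bottom-right entry gives D[11][13] = 5, so no sequence of fewer than 5 edits works. Backtracking through the table gives one optimal edit sequence (5 edits):
  dybsybmjpyk → yybsybmjpyk (sub d→y @1)
  yybsybmjpyk → ysbsybmjpyk (sub y→s @2)
  ysbsybmjpyk → ysbsybwmjpyk (ins w @7)
  ysbsybwmjpyk → ysbsybwmmjpyk (ins m @8)
  ysbsybwmmjpyk → ysbsybwmmjpyw (sub k→w @13)
Edit distance = 5.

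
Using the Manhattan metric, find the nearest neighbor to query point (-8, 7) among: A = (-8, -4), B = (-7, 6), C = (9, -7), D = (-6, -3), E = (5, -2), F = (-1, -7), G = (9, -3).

Distances: d(A) = 11, d(B) = 2, d(C) = 31, d(D) = 12, d(E) = 22, d(F) = 21, d(G) = 27. Nearest: B = (-7, 6) with distance 2.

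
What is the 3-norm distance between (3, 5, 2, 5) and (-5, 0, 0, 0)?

(Σ|x_i - y_i|^3)^(1/3) = (|3 - (-5)|^3 + |5 - 0|^3 + |2 - 0|^3 + |5 - 0|^3)^(1/3)
= (8^3 + 5^3 + 2^3 + 5^3)^(1/3) = (512 + 125 + 8 + 125)^(1/3) = (770)^(1/3) ≈ 9.1657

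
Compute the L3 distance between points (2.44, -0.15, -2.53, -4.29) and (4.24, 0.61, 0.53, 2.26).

(Σ|x_i - y_i|^3)^(1/3) = (|2.44 - 4.24|^3 + |-0.15 - 0.61|^3 + |-2.53 - 0.53|^3 + |-4.29 - 2.26|^3)^(1/3)
= (1.8^3 + 0.76^3 + 3.06^3 + 6.55^3)^(1/3) ≈ (5.832 + 0.439 + 28.6526 + 281.0114)^(1/3) = (315.935)^(1/3) ≈ 6.8108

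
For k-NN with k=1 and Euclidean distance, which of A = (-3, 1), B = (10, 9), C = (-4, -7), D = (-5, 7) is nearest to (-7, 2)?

Distances: d(A) ≈ 4.1231, d(B) ≈ 18.3848, d(C) ≈ 9.4868, d(D) ≈ 5.3852. Nearest: A = (-3, 1) with distance 4.1231.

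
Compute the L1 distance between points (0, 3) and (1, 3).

Σ|x_i - y_i| = |0 - 1| + |3 - 3| = 1 + 0 = 1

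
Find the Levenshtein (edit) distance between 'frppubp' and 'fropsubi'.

Let D[i][j] be the edit distance between the first i characters of 'frppubp' and the first j characters of 'fropsubi', with D[i][0] = i, D[0][j] = j, and D[i][j] = D[i-1][j-1] if the characters match, else 1 + min(D[i-1][j], D[i][j-1], D[i-1][j-1]). Filling the table (rows: prefixes of 'frppubp', columns: prefixes of 'fropsubi'):
     ε  f  r  o  p  s  u  b  i
  ε  0  1  2  3  4  5  6  7  8
  f  1  0  1  2  3  4  5  6  7
  r  2  1  0  1  2  3  4  5  6
  p  3  2  1  1  1  2  3  4  5
  p  4  3  2  2  1  2  3  4  5
  u  5  4  3  3  2  2  2  3  4
  b  6  5  4  4  3  3  3  2  3
  p  7  6  5  5  4  4  4  3  3
The bottom-right entry gives D[7][8] = 3, so no sequence of fewer than 3 edits works. Backtracking through the table gives one optimal edit sequence (3 edits):
  frppubp → froppubp (ins o @3)
  froppubp → fropsubp (sub p→s @5)
  fropsubp → fropsubi (sub p→i @8)
Edit distance = 3.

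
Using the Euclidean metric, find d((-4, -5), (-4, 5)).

√(Σ(x_i - y_i)²) = √((-4 - (-4))² + (-5 - 5)²)
= √(0² + (-10)²) = √(0 + 100) = √100 = 10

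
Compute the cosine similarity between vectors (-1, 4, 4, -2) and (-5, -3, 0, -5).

With u = (-1, 4, 4, -2), v = (-5, -3, 0, -5):
u·v = (-1)·(-5) + 4·(-3) + 4·0 + (-2)·(-5) = 5 + (-12) + 0 + 10 = 3.
|u| = √((-1)² + 4² + 4² + (-2)²) = √37, |v| = √((-5)² + (-3)² + 0² + (-5)²) = √59, so |u||v| = √(37·59) = √2183.
cos θ = (u·v)/(|u||v|) = 3/√2183 ≈ 0.0642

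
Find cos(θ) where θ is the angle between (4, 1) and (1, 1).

With u = (4, 1), v = (1, 1):
u·v = 4·1 + 1·1 = 4 + 1 = 5.
|u| = √(4² + 1²) = √17, |v| = √(1² + 1²) = √2, so |u||v| = √(17·2) = √34.
cos θ = (u·v)/(|u||v|) = 5/√34 ≈ 0.8575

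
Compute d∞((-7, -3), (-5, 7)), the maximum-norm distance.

max(|x_i - y_i|) = max(|-7 - (-5)|, |-3 - 7|) = max(2, 10) = 10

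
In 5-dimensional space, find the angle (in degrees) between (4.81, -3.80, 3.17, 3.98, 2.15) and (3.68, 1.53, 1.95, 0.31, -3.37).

With u = (4.81, -3.80, 3.17, 3.98, 2.15), v = (3.68, 1.53, 1.95, 0.31, -3.37):
u·v = 4.81·3.68 + (-3.8)·1.53 + 3.17·1.95 + 3.98·0.31 + 2.15·(-3.37) = 17.7008 + (-5.814) + 6.1815 + 1.2338 + (-7.2455) = 12.0566.
|u| = √(4.81² + (-3.8)² + 3.17² + 3.98² + 2.15²) = √(23.1361 + 14.44 + 10.0489 + 15.8404 + 4.6225) = √68.0879, |v| = √(3.68² + 1.53² + 1.95² + 0.31² + (-3.37)²) = √(13.5424 + 2.3409 + 3.8025 + 0.0961 + 11.3569) = √31.1388.
cos θ = (u·v)/(|u||v|) = 12.0566/(√68.0879·√31.1388) ≈ 0.261842
θ = arccos(0.261842) ≈ 74.82°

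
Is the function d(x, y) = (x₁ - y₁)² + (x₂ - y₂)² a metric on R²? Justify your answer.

No. The squared Euclidean distance fails the triangle inequality. Counterexample: x = (0, 0), y = (4, 2), z = (8, 4). d(x,z) = 8² + 4² = 80, but d(x,y) + d(y,z) = (4² + 2²) + (4² + 2²) = 20 + 20 = 40. Since 80 > 40, the triangle inequality is violated. (Note: √d, the ordinary Euclidean distance, IS a metric.)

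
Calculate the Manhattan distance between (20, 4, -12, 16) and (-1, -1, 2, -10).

Σ|x_i - y_i| = |20 - (-1)| + |4 - (-1)| + |-12 - 2| + |16 - (-10)| = 21 + 5 + 14 + 26 = 66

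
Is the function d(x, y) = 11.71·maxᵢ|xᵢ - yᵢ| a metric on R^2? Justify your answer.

Yes. The L∞ (Chebyshev) norm induces a metric on R^2, and multiplying a metric by a positive constant 11.71 > 0 preserves all four axioms: non-negativity (11.71·||x-y|| ≥ 0), identity (11.71·||x-y|| = 0 ⟺ ||x-y|| = 0 ⟺ x = y), symmetry (||x-y|| = ||y-x||), and the triangle inequality (11.71·||x-z|| ≤ 11.71·||x-y|| + 11.71·||y-z||). So d is a metric.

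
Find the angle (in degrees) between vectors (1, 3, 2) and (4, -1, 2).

With u = (1, 3, 2), v = (4, -1, 2):
u·v = 1·4 + 3·(-1) + 2·2 = 4 + (-3) + 4 = 5.
|u| = √(1² + 3² + 2²) = √14, |v| = √(4² + (-1)² + 2²) = √21, so |u||v| = √(14·21) = √294.
cos θ = (u·v)/(|u||v|) = 5/√294 ≈ 0.291606
θ = arccos(0.291606) ≈ 73.05°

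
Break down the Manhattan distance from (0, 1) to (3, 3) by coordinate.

Σ|x_i - y_i| = |0 - 3| + |1 - 3| = 3 + 2 = 5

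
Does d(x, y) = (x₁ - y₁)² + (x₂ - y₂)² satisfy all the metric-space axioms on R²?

No. The squared Euclidean distance fails the triangle inequality. Counterexample: x = (0, 0), y = (1, 4), z = (2, 8). d(x,z) = 2² + 8² = 68, but d(x,y) + d(y,z) = (1² + 4²) + (1² + 4²) = 17 + 17 = 34. Since 68 > 34, the triangle inequality is violated. (Note: √d, the ordinary Euclidean distance, IS a metric.)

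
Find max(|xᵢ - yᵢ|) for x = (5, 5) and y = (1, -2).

max(|x_i - y_i|) = max(|5 - 1|, |5 - (-2)|) = max(4, 7) = 7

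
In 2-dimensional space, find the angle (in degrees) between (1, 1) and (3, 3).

With u = (1, 1), v = (3, 3):
u·v = 1·3 + 1·3 = 3 + 3 = 6.
|u| = √(1² + 1²) = √2, |v| = √(3² + 3²) = √18, so |u||v| = √(2·18) = √36 = 6.
cos θ = (u·v)/(|u||v|) = 6/6 = 1 (the vectors are parallel, pointing the same way)
θ = arccos(1) = 0°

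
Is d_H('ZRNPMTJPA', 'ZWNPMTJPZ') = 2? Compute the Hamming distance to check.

Differing positions: 2, 9. Hamming distance = 2, so the claim is true.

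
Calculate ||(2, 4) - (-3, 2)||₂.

√(Σ(x_i - y_i)²) = √((2 - (-3))² + (4 - 2)²)
= √(5² + 2²) = √(25 + 4) = √29 ≈ 5.3852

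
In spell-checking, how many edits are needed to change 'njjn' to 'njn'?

Let D[i][j] be the edit distance between the first i characters of 'njjn' and the first j characters of 'njn', with D[i][0] = i, D[0][j] = j, and D[i][j] = D[i-1][j-1] if the characters match, else 1 + min(D[i-1][j], D[i][j-1], D[i-1][j-1]). Filling the table (rows: prefixes of 'njjn', columns: prefixes of 'njn'):
     ε  n  j  n
  ε  0  1  2  3
  n  1  0  1  2
  j  2  1  0  1
  j  3  2  1  1
  n  4  3  2  1
The bottom-right entry gives D[4][3] = 1, so no sequence of fewer than 1 edit works. Backtracking through the table gives one optimal edit sequence (1 edit):
  njjn → njn (del j @2)
Edit distance = 1.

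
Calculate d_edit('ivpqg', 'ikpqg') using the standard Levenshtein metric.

Let D[i][j] be the edit distance between the first i characters of 'ivpqg' and the first j characters of 'ikpqg', with D[i][0] = i, D[0][j] = j, and D[i][j] = D[i-1][j-1] if the characters match, else 1 + min(D[i-1][j], D[i][j-1], D[i-1][j-1]). Filling the table (rows: prefixes of 'ivpqg', columns: prefixes of 'ikpqg'):
     ε  i  k  p  q  g
  ε  0  1  2  3  4  5
  i  1  0  1  2  3  4
  v  2  1  1  2  3  4
  p  3  2  2  1  2  3
  q  4  3  3  2  1  2
  g  5  4  4  3  2  1
The bottom-right entry gives D[5][5] = 1, so no sequence of fewer than 1 edit works. Backtracking through the table gives one optimal edit sequence (1 edit):
  ivpqg → ikpqg (sub v→k @2)
Edit distance = 1.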